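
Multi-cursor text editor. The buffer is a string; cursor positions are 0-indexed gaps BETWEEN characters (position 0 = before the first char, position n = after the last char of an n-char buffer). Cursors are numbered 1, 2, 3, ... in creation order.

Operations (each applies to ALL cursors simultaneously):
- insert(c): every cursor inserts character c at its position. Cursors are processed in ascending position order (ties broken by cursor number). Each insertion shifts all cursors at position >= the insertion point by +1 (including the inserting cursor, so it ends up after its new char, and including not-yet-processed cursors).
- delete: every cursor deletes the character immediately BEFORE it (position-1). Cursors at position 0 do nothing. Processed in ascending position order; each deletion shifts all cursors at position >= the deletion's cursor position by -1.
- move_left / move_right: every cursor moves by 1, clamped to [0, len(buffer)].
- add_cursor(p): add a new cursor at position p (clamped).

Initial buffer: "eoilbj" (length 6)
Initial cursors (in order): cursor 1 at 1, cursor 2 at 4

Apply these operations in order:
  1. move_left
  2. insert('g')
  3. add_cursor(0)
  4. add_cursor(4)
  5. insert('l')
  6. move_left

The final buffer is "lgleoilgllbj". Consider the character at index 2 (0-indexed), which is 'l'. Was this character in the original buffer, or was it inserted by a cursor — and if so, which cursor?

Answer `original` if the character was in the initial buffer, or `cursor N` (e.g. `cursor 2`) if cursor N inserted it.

Answer: cursor 1

Derivation:
After op 1 (move_left): buffer="eoilbj" (len 6), cursors c1@0 c2@3, authorship ......
After op 2 (insert('g')): buffer="geoiglbj" (len 8), cursors c1@1 c2@5, authorship 1...2...
After op 3 (add_cursor(0)): buffer="geoiglbj" (len 8), cursors c3@0 c1@1 c2@5, authorship 1...2...
After op 4 (add_cursor(4)): buffer="geoiglbj" (len 8), cursors c3@0 c1@1 c4@4 c2@5, authorship 1...2...
After op 5 (insert('l')): buffer="lgleoilgllbj" (len 12), cursors c3@1 c1@3 c4@7 c2@9, authorship 311...422...
After op 6 (move_left): buffer="lgleoilgllbj" (len 12), cursors c3@0 c1@2 c4@6 c2@8, authorship 311...422...
Authorship (.=original, N=cursor N): 3 1 1 . . . 4 2 2 . . .
Index 2: author = 1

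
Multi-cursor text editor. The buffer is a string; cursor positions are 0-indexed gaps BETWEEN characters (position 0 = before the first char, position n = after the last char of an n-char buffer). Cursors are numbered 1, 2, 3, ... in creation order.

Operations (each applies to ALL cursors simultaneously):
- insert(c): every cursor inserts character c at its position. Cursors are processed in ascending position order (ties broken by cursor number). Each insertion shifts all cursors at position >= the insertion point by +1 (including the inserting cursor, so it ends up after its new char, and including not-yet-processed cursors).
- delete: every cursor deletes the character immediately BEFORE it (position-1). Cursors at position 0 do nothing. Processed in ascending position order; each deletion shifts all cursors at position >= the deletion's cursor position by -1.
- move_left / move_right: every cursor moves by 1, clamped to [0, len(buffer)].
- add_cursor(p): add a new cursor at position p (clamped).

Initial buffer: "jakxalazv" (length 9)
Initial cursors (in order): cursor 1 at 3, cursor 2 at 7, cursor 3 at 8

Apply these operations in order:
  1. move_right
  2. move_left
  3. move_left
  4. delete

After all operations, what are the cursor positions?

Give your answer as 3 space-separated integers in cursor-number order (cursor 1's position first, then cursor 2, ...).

After op 1 (move_right): buffer="jakxalazv" (len 9), cursors c1@4 c2@8 c3@9, authorship .........
After op 2 (move_left): buffer="jakxalazv" (len 9), cursors c1@3 c2@7 c3@8, authorship .........
After op 3 (move_left): buffer="jakxalazv" (len 9), cursors c1@2 c2@6 c3@7, authorship .........
After op 4 (delete): buffer="jkxazv" (len 6), cursors c1@1 c2@4 c3@4, authorship ......

Answer: 1 4 4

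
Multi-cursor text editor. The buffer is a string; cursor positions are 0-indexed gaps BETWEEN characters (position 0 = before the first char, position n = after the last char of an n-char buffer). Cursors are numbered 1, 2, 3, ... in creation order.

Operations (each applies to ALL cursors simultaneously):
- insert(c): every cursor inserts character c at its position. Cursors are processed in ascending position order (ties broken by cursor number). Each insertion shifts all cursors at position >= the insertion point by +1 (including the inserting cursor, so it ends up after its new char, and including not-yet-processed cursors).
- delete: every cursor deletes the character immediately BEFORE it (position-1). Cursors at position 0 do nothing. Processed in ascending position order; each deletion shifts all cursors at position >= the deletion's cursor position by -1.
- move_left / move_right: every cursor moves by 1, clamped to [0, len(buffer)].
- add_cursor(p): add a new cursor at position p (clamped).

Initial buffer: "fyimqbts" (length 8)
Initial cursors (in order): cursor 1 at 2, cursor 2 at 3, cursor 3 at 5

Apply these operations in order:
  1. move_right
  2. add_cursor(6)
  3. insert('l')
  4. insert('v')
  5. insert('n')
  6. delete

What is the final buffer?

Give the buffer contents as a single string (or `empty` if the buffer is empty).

After op 1 (move_right): buffer="fyimqbts" (len 8), cursors c1@3 c2@4 c3@6, authorship ........
After op 2 (add_cursor(6)): buffer="fyimqbts" (len 8), cursors c1@3 c2@4 c3@6 c4@6, authorship ........
After op 3 (insert('l')): buffer="fyilmlqbllts" (len 12), cursors c1@4 c2@6 c3@10 c4@10, authorship ...1.2..34..
After op 4 (insert('v')): buffer="fyilvmlvqbllvvts" (len 16), cursors c1@5 c2@8 c3@14 c4@14, authorship ...11.22..3434..
After op 5 (insert('n')): buffer="fyilvnmlvnqbllvvnnts" (len 20), cursors c1@6 c2@10 c3@18 c4@18, authorship ...111.222..343434..
After op 6 (delete): buffer="fyilvmlvqbllvvts" (len 16), cursors c1@5 c2@8 c3@14 c4@14, authorship ...11.22..3434..

Answer: fyilvmlvqbllvvts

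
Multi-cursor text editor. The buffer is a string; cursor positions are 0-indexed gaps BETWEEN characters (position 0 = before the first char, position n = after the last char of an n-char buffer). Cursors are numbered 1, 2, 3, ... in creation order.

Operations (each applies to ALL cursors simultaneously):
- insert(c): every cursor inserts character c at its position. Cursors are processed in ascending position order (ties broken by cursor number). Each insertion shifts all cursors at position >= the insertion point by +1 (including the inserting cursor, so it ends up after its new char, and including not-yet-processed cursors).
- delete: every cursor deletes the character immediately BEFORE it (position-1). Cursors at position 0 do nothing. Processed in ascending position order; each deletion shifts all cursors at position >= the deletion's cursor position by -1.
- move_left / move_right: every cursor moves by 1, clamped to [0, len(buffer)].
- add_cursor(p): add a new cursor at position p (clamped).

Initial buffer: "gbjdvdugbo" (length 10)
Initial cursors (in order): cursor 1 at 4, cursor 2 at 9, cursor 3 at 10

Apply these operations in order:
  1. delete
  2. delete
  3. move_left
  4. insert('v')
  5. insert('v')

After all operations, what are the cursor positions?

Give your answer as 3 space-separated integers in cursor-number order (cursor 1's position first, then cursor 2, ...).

After op 1 (delete): buffer="gbjvdug" (len 7), cursors c1@3 c2@7 c3@7, authorship .......
After op 2 (delete): buffer="gbvd" (len 4), cursors c1@2 c2@4 c3@4, authorship ....
After op 3 (move_left): buffer="gbvd" (len 4), cursors c1@1 c2@3 c3@3, authorship ....
After op 4 (insert('v')): buffer="gvbvvvd" (len 7), cursors c1@2 c2@6 c3@6, authorship .1..23.
After op 5 (insert('v')): buffer="gvvbvvvvvd" (len 10), cursors c1@3 c2@9 c3@9, authorship .11..2323.

Answer: 3 9 9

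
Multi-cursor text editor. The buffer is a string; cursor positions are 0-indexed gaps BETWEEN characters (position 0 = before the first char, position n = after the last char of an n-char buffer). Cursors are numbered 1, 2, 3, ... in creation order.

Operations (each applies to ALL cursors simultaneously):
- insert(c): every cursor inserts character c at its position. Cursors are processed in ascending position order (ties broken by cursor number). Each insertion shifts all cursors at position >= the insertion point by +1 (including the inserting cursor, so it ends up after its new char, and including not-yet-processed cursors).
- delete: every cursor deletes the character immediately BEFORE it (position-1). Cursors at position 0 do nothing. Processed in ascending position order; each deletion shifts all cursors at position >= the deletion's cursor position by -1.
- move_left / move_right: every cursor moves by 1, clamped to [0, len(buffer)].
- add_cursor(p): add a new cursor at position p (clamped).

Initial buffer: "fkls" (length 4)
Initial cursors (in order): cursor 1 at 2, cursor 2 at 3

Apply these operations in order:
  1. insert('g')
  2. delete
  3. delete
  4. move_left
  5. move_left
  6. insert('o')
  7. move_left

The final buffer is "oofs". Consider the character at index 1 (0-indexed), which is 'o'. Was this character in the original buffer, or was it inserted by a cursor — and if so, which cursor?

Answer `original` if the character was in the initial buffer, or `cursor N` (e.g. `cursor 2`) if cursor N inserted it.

Answer: cursor 2

Derivation:
After op 1 (insert('g')): buffer="fkglgs" (len 6), cursors c1@3 c2@5, authorship ..1.2.
After op 2 (delete): buffer="fkls" (len 4), cursors c1@2 c2@3, authorship ....
After op 3 (delete): buffer="fs" (len 2), cursors c1@1 c2@1, authorship ..
After op 4 (move_left): buffer="fs" (len 2), cursors c1@0 c2@0, authorship ..
After op 5 (move_left): buffer="fs" (len 2), cursors c1@0 c2@0, authorship ..
After op 6 (insert('o')): buffer="oofs" (len 4), cursors c1@2 c2@2, authorship 12..
After op 7 (move_left): buffer="oofs" (len 4), cursors c1@1 c2@1, authorship 12..
Authorship (.=original, N=cursor N): 1 2 . .
Index 1: author = 2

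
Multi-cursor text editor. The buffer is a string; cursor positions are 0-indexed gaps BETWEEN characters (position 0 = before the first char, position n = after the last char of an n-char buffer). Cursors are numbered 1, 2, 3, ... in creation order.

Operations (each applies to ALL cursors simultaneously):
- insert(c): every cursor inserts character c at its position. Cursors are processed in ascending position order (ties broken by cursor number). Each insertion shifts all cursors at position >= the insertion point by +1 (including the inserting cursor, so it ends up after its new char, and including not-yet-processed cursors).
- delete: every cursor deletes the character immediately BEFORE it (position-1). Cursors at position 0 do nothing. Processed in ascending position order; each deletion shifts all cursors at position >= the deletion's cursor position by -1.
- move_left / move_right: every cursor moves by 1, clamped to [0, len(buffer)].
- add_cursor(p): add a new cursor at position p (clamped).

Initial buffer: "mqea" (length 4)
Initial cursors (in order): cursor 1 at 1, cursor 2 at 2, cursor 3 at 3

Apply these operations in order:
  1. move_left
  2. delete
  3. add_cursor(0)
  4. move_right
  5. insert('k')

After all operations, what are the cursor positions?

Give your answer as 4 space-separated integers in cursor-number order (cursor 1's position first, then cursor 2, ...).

After op 1 (move_left): buffer="mqea" (len 4), cursors c1@0 c2@1 c3@2, authorship ....
After op 2 (delete): buffer="ea" (len 2), cursors c1@0 c2@0 c3@0, authorship ..
After op 3 (add_cursor(0)): buffer="ea" (len 2), cursors c1@0 c2@0 c3@0 c4@0, authorship ..
After op 4 (move_right): buffer="ea" (len 2), cursors c1@1 c2@1 c3@1 c4@1, authorship ..
After op 5 (insert('k')): buffer="ekkkka" (len 6), cursors c1@5 c2@5 c3@5 c4@5, authorship .1234.

Answer: 5 5 5 5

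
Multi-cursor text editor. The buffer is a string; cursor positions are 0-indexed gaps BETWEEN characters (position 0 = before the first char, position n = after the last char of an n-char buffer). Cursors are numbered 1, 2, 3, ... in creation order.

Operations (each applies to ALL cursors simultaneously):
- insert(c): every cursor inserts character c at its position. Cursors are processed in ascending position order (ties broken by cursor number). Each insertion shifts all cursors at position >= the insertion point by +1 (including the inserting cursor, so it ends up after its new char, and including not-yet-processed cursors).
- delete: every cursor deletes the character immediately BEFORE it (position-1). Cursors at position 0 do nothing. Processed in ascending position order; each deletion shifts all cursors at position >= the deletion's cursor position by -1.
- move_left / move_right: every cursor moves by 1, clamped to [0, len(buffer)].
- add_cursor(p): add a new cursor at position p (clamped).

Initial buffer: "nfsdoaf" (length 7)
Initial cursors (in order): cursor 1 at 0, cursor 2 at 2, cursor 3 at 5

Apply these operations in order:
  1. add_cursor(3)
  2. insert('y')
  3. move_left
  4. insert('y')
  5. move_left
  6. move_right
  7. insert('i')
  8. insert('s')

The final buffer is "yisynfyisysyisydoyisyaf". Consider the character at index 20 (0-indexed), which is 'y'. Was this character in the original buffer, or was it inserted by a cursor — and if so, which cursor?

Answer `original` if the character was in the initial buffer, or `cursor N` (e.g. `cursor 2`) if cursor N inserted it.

After op 1 (add_cursor(3)): buffer="nfsdoaf" (len 7), cursors c1@0 c2@2 c4@3 c3@5, authorship .......
After op 2 (insert('y')): buffer="ynfysydoyaf" (len 11), cursors c1@1 c2@4 c4@6 c3@9, authorship 1..2.4..3..
After op 3 (move_left): buffer="ynfysydoyaf" (len 11), cursors c1@0 c2@3 c4@5 c3@8, authorship 1..2.4..3..
After op 4 (insert('y')): buffer="yynfyysyydoyyaf" (len 15), cursors c1@1 c2@5 c4@8 c3@12, authorship 11..22.44..33..
After op 5 (move_left): buffer="yynfyysyydoyyaf" (len 15), cursors c1@0 c2@4 c4@7 c3@11, authorship 11..22.44..33..
After op 6 (move_right): buffer="yynfyysyydoyyaf" (len 15), cursors c1@1 c2@5 c4@8 c3@12, authorship 11..22.44..33..
After op 7 (insert('i')): buffer="yiynfyiysyiydoyiyaf" (len 19), cursors c1@2 c2@7 c4@11 c3@16, authorship 111..222.444..333..
After op 8 (insert('s')): buffer="yisynfyisysyisydoyisyaf" (len 23), cursors c1@3 c2@9 c4@14 c3@20, authorship 1111..2222.4444..3333..
Authorship (.=original, N=cursor N): 1 1 1 1 . . 2 2 2 2 . 4 4 4 4 . . 3 3 3 3 . .
Index 20: author = 3

Answer: cursor 3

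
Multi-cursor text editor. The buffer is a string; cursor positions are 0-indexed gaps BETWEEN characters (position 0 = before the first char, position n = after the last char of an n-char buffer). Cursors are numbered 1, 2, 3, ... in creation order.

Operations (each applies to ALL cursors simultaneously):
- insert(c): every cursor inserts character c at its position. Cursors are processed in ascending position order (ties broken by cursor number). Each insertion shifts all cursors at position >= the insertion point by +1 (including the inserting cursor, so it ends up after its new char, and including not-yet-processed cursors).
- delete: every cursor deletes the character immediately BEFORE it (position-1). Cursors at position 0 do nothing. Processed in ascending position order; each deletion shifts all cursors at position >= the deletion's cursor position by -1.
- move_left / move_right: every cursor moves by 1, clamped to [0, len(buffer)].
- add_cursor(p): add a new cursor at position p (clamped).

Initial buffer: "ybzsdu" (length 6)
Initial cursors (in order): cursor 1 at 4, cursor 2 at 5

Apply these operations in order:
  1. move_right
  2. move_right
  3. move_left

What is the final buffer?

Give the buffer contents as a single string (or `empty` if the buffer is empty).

After op 1 (move_right): buffer="ybzsdu" (len 6), cursors c1@5 c2@6, authorship ......
After op 2 (move_right): buffer="ybzsdu" (len 6), cursors c1@6 c2@6, authorship ......
After op 3 (move_left): buffer="ybzsdu" (len 6), cursors c1@5 c2@5, authorship ......

Answer: ybzsdu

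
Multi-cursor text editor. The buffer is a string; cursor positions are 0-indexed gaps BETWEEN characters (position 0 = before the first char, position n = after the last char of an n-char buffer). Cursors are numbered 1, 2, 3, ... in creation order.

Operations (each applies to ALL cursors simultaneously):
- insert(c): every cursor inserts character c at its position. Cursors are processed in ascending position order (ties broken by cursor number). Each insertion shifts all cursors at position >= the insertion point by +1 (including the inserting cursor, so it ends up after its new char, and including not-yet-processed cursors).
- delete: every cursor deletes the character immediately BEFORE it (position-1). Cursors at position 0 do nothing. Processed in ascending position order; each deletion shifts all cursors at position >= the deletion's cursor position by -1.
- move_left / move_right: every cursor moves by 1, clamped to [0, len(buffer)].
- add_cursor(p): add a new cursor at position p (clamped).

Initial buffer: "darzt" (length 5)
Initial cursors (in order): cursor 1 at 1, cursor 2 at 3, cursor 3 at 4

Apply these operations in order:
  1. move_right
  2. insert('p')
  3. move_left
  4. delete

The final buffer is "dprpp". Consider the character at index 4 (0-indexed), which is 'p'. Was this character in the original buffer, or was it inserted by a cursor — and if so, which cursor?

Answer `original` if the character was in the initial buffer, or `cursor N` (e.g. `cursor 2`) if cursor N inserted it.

After op 1 (move_right): buffer="darzt" (len 5), cursors c1@2 c2@4 c3@5, authorship .....
After op 2 (insert('p')): buffer="daprzptp" (len 8), cursors c1@3 c2@6 c3@8, authorship ..1..2.3
After op 3 (move_left): buffer="daprzptp" (len 8), cursors c1@2 c2@5 c3@7, authorship ..1..2.3
After op 4 (delete): buffer="dprpp" (len 5), cursors c1@1 c2@3 c3@4, authorship .1.23
Authorship (.=original, N=cursor N): . 1 . 2 3
Index 4: author = 3

Answer: cursor 3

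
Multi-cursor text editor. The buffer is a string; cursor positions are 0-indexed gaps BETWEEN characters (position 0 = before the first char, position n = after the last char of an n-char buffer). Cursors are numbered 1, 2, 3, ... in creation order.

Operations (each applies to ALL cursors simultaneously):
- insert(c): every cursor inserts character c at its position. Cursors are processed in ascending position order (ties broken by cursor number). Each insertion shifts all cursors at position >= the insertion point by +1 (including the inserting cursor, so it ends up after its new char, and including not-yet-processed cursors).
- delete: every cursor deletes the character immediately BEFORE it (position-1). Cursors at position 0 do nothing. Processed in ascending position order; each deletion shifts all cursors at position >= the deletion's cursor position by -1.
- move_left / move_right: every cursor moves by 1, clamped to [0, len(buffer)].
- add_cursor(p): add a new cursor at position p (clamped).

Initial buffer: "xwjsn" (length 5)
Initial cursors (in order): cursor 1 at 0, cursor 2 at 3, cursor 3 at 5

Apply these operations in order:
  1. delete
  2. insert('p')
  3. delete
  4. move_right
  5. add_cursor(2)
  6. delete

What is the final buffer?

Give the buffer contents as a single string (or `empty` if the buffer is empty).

After op 1 (delete): buffer="xws" (len 3), cursors c1@0 c2@2 c3@3, authorship ...
After op 2 (insert('p')): buffer="pxwpsp" (len 6), cursors c1@1 c2@4 c3@6, authorship 1..2.3
After op 3 (delete): buffer="xws" (len 3), cursors c1@0 c2@2 c3@3, authorship ...
After op 4 (move_right): buffer="xws" (len 3), cursors c1@1 c2@3 c3@3, authorship ...
After op 5 (add_cursor(2)): buffer="xws" (len 3), cursors c1@1 c4@2 c2@3 c3@3, authorship ...
After op 6 (delete): buffer="" (len 0), cursors c1@0 c2@0 c3@0 c4@0, authorship 

Answer: empty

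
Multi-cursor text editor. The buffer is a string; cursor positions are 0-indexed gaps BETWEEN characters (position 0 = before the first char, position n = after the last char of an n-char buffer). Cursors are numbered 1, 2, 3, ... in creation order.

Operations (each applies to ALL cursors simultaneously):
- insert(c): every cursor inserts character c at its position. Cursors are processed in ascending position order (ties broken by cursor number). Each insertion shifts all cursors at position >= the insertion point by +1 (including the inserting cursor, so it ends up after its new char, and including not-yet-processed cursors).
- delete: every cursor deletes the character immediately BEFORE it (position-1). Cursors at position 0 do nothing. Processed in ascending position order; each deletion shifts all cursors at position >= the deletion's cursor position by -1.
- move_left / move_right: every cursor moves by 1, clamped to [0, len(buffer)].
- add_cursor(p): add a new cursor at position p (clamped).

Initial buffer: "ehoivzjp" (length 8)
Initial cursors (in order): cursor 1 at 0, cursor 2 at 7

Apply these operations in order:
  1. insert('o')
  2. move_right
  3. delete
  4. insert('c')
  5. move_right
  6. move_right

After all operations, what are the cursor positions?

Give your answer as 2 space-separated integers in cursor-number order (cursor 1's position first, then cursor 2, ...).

Answer: 4 10

Derivation:
After op 1 (insert('o')): buffer="oehoivzjop" (len 10), cursors c1@1 c2@9, authorship 1.......2.
After op 2 (move_right): buffer="oehoivzjop" (len 10), cursors c1@2 c2@10, authorship 1.......2.
After op 3 (delete): buffer="ohoivzjo" (len 8), cursors c1@1 c2@8, authorship 1......2
After op 4 (insert('c')): buffer="ochoivzjoc" (len 10), cursors c1@2 c2@10, authorship 11......22
After op 5 (move_right): buffer="ochoivzjoc" (len 10), cursors c1@3 c2@10, authorship 11......22
After op 6 (move_right): buffer="ochoivzjoc" (len 10), cursors c1@4 c2@10, authorship 11......22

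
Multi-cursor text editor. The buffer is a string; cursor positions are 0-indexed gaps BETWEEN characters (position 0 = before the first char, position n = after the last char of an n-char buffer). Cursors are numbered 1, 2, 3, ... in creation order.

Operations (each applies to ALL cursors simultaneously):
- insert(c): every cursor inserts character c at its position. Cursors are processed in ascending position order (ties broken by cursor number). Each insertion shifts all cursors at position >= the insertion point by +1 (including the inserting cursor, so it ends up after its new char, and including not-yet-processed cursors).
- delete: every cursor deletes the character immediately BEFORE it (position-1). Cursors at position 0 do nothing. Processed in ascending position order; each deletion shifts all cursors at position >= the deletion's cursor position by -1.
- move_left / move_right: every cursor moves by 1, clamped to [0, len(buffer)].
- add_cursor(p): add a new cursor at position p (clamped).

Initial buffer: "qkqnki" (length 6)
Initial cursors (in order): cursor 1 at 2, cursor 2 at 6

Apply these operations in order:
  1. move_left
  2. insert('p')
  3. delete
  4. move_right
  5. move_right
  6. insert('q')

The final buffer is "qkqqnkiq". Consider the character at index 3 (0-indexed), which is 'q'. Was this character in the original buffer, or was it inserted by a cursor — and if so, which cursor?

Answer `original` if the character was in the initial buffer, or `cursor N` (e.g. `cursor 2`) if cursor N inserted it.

Answer: cursor 1

Derivation:
After op 1 (move_left): buffer="qkqnki" (len 6), cursors c1@1 c2@5, authorship ......
After op 2 (insert('p')): buffer="qpkqnkpi" (len 8), cursors c1@2 c2@7, authorship .1....2.
After op 3 (delete): buffer="qkqnki" (len 6), cursors c1@1 c2@5, authorship ......
After op 4 (move_right): buffer="qkqnki" (len 6), cursors c1@2 c2@6, authorship ......
After op 5 (move_right): buffer="qkqnki" (len 6), cursors c1@3 c2@6, authorship ......
After op 6 (insert('q')): buffer="qkqqnkiq" (len 8), cursors c1@4 c2@8, authorship ...1...2
Authorship (.=original, N=cursor N): . . . 1 . . . 2
Index 3: author = 1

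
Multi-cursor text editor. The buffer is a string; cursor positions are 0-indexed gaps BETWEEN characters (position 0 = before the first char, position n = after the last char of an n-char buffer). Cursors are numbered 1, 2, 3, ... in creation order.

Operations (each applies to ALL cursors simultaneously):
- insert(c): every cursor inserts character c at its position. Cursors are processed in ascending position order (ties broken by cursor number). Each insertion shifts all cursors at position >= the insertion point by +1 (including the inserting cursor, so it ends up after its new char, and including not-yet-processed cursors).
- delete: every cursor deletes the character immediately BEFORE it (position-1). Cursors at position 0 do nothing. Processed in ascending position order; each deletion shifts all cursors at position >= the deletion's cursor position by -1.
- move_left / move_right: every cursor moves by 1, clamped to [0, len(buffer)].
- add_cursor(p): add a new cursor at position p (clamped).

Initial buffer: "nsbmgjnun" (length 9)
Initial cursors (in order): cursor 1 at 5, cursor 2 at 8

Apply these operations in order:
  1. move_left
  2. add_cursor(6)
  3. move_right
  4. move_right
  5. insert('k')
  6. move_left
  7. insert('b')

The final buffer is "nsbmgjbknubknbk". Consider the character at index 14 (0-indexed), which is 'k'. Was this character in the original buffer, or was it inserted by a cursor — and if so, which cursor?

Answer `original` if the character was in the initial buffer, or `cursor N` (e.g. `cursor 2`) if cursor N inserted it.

After op 1 (move_left): buffer="nsbmgjnun" (len 9), cursors c1@4 c2@7, authorship .........
After op 2 (add_cursor(6)): buffer="nsbmgjnun" (len 9), cursors c1@4 c3@6 c2@7, authorship .........
After op 3 (move_right): buffer="nsbmgjnun" (len 9), cursors c1@5 c3@7 c2@8, authorship .........
After op 4 (move_right): buffer="nsbmgjnun" (len 9), cursors c1@6 c3@8 c2@9, authorship .........
After op 5 (insert('k')): buffer="nsbmgjknuknk" (len 12), cursors c1@7 c3@10 c2@12, authorship ......1..3.2
After op 6 (move_left): buffer="nsbmgjknuknk" (len 12), cursors c1@6 c3@9 c2@11, authorship ......1..3.2
After op 7 (insert('b')): buffer="nsbmgjbknubknbk" (len 15), cursors c1@7 c3@11 c2@14, authorship ......11..33.22
Authorship (.=original, N=cursor N): . . . . . . 1 1 . . 3 3 . 2 2
Index 14: author = 2

Answer: cursor 2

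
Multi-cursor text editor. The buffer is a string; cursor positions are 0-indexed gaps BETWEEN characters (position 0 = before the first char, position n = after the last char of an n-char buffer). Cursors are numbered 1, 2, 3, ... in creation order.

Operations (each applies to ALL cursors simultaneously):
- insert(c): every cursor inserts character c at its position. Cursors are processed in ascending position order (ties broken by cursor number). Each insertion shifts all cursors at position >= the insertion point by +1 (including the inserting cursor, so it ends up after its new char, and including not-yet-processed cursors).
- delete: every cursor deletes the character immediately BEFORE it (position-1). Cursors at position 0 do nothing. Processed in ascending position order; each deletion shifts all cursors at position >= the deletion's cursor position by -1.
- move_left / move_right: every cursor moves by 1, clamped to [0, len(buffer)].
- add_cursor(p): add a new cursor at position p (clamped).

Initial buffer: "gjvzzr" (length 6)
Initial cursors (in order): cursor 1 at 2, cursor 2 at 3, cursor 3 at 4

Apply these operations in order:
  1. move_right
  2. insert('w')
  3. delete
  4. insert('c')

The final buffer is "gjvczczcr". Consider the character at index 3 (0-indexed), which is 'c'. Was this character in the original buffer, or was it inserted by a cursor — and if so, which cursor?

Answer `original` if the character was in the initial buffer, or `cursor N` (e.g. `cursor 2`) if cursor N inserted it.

After op 1 (move_right): buffer="gjvzzr" (len 6), cursors c1@3 c2@4 c3@5, authorship ......
After op 2 (insert('w')): buffer="gjvwzwzwr" (len 9), cursors c1@4 c2@6 c3@8, authorship ...1.2.3.
After op 3 (delete): buffer="gjvzzr" (len 6), cursors c1@3 c2@4 c3@5, authorship ......
After op 4 (insert('c')): buffer="gjvczczcr" (len 9), cursors c1@4 c2@6 c3@8, authorship ...1.2.3.
Authorship (.=original, N=cursor N): . . . 1 . 2 . 3 .
Index 3: author = 1

Answer: cursor 1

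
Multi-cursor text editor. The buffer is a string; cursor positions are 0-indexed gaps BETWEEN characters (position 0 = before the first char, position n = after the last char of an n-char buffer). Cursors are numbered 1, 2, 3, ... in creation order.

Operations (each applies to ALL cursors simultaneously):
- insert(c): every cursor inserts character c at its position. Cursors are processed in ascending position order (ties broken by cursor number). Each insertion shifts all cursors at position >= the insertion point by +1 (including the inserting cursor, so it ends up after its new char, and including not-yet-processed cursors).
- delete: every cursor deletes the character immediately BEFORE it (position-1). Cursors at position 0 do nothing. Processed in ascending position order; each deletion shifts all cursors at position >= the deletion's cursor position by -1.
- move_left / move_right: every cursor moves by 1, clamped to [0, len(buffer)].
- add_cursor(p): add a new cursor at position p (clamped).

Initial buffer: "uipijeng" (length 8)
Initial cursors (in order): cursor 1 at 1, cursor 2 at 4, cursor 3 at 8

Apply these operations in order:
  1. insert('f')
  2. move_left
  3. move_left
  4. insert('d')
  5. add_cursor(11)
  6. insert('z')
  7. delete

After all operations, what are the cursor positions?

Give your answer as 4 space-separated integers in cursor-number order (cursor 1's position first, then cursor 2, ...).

After op 1 (insert('f')): buffer="ufipifjengf" (len 11), cursors c1@2 c2@6 c3@11, authorship .1...2....3
After op 2 (move_left): buffer="ufipifjengf" (len 11), cursors c1@1 c2@5 c3@10, authorship .1...2....3
After op 3 (move_left): buffer="ufipifjengf" (len 11), cursors c1@0 c2@4 c3@9, authorship .1...2....3
After op 4 (insert('d')): buffer="dufipdifjendgf" (len 14), cursors c1@1 c2@6 c3@12, authorship 1.1..2.2...3.3
After op 5 (add_cursor(11)): buffer="dufipdifjendgf" (len 14), cursors c1@1 c2@6 c4@11 c3@12, authorship 1.1..2.2...3.3
After op 6 (insert('z')): buffer="dzufipdzifjenzdzgf" (len 18), cursors c1@2 c2@8 c4@14 c3@16, authorship 11.1..22.2...433.3
After op 7 (delete): buffer="dufipdifjendgf" (len 14), cursors c1@1 c2@6 c4@11 c3@12, authorship 1.1..2.2...3.3

Answer: 1 6 12 11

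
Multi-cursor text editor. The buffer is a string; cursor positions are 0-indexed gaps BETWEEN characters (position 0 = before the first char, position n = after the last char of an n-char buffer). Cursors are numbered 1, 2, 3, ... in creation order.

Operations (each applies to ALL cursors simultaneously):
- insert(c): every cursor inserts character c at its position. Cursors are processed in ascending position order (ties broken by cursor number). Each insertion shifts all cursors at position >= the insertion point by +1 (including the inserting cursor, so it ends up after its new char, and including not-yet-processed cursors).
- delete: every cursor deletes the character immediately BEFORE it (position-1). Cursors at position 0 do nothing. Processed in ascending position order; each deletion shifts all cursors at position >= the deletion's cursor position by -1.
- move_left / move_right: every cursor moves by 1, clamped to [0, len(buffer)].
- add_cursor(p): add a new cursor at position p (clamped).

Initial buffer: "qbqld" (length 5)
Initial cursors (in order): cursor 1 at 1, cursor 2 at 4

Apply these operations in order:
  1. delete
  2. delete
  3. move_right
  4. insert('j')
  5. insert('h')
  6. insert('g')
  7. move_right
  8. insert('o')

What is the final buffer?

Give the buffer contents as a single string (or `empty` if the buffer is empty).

Answer: bjhgdojhgo

Derivation:
After op 1 (delete): buffer="bqd" (len 3), cursors c1@0 c2@2, authorship ...
After op 2 (delete): buffer="bd" (len 2), cursors c1@0 c2@1, authorship ..
After op 3 (move_right): buffer="bd" (len 2), cursors c1@1 c2@2, authorship ..
After op 4 (insert('j')): buffer="bjdj" (len 4), cursors c1@2 c2@4, authorship .1.2
After op 5 (insert('h')): buffer="bjhdjh" (len 6), cursors c1@3 c2@6, authorship .11.22
After op 6 (insert('g')): buffer="bjhgdjhg" (len 8), cursors c1@4 c2@8, authorship .111.222
After op 7 (move_right): buffer="bjhgdjhg" (len 8), cursors c1@5 c2@8, authorship .111.222
After op 8 (insert('o')): buffer="bjhgdojhgo" (len 10), cursors c1@6 c2@10, authorship .111.12222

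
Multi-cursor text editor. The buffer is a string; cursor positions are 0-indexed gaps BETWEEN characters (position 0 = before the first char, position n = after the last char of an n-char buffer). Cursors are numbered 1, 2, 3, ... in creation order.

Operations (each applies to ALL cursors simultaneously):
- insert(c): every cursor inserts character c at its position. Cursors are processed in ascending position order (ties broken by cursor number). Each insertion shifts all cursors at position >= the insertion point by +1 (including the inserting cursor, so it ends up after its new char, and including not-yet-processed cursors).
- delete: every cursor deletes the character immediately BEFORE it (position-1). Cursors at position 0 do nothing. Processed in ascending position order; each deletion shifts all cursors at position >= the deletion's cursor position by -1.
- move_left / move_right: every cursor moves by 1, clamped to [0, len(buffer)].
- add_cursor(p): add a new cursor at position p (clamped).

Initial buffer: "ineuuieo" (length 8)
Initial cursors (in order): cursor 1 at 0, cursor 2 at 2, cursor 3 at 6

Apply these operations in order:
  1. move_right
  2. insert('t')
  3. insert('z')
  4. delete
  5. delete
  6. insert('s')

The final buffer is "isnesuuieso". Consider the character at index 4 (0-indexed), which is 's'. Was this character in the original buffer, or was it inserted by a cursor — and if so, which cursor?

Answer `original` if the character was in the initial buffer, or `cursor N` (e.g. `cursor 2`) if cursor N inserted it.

Answer: cursor 2

Derivation:
After op 1 (move_right): buffer="ineuuieo" (len 8), cursors c1@1 c2@3 c3@7, authorship ........
After op 2 (insert('t')): buffer="itnetuuieto" (len 11), cursors c1@2 c2@5 c3@10, authorship .1..2....3.
After op 3 (insert('z')): buffer="itznetzuuietzo" (len 14), cursors c1@3 c2@7 c3@13, authorship .11..22....33.
After op 4 (delete): buffer="itnetuuieto" (len 11), cursors c1@2 c2@5 c3@10, authorship .1..2....3.
After op 5 (delete): buffer="ineuuieo" (len 8), cursors c1@1 c2@3 c3@7, authorship ........
After op 6 (insert('s')): buffer="isnesuuieso" (len 11), cursors c1@2 c2@5 c3@10, authorship .1..2....3.
Authorship (.=original, N=cursor N): . 1 . . 2 . . . . 3 .
Index 4: author = 2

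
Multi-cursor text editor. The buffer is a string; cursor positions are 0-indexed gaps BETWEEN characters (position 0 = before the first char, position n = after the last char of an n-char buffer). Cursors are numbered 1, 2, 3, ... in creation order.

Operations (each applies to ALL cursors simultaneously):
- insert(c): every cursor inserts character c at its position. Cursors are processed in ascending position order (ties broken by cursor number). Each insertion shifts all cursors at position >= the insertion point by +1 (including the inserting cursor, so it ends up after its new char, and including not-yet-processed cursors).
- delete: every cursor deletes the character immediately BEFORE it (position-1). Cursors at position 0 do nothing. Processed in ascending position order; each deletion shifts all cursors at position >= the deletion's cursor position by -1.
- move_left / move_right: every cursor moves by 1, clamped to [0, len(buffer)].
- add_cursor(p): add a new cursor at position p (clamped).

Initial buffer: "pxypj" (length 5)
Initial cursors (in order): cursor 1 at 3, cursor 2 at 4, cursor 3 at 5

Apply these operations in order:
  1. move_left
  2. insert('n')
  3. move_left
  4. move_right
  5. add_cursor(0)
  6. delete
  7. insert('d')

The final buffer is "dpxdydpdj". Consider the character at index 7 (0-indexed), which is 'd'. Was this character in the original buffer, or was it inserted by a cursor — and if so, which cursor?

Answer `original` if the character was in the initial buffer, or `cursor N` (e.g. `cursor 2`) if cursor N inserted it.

After op 1 (move_left): buffer="pxypj" (len 5), cursors c1@2 c2@3 c3@4, authorship .....
After op 2 (insert('n')): buffer="pxnynpnj" (len 8), cursors c1@3 c2@5 c3@7, authorship ..1.2.3.
After op 3 (move_left): buffer="pxnynpnj" (len 8), cursors c1@2 c2@4 c3@6, authorship ..1.2.3.
After op 4 (move_right): buffer="pxnynpnj" (len 8), cursors c1@3 c2@5 c3@7, authorship ..1.2.3.
After op 5 (add_cursor(0)): buffer="pxnynpnj" (len 8), cursors c4@0 c1@3 c2@5 c3@7, authorship ..1.2.3.
After op 6 (delete): buffer="pxypj" (len 5), cursors c4@0 c1@2 c2@3 c3@4, authorship .....
After op 7 (insert('d')): buffer="dpxdydpdj" (len 9), cursors c4@1 c1@4 c2@6 c3@8, authorship 4..1.2.3.
Authorship (.=original, N=cursor N): 4 . . 1 . 2 . 3 .
Index 7: author = 3

Answer: cursor 3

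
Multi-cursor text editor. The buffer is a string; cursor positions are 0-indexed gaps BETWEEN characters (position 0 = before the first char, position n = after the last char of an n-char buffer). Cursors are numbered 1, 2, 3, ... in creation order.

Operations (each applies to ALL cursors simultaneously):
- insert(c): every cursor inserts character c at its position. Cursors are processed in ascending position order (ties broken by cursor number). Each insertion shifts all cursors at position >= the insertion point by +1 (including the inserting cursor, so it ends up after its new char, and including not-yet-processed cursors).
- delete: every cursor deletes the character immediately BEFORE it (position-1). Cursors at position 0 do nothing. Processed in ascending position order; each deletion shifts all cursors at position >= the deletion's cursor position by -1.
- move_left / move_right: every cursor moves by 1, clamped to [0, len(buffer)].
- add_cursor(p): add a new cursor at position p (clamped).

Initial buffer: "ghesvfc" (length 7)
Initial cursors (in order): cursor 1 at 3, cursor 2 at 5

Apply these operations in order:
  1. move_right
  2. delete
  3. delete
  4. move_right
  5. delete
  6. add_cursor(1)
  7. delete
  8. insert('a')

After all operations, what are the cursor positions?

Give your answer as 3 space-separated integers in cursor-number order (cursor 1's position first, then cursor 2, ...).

After op 1 (move_right): buffer="ghesvfc" (len 7), cursors c1@4 c2@6, authorship .......
After op 2 (delete): buffer="ghevc" (len 5), cursors c1@3 c2@4, authorship .....
After op 3 (delete): buffer="ghc" (len 3), cursors c1@2 c2@2, authorship ...
After op 4 (move_right): buffer="ghc" (len 3), cursors c1@3 c2@3, authorship ...
After op 5 (delete): buffer="g" (len 1), cursors c1@1 c2@1, authorship .
After op 6 (add_cursor(1)): buffer="g" (len 1), cursors c1@1 c2@1 c3@1, authorship .
After op 7 (delete): buffer="" (len 0), cursors c1@0 c2@0 c3@0, authorship 
After op 8 (insert('a')): buffer="aaa" (len 3), cursors c1@3 c2@3 c3@3, authorship 123

Answer: 3 3 3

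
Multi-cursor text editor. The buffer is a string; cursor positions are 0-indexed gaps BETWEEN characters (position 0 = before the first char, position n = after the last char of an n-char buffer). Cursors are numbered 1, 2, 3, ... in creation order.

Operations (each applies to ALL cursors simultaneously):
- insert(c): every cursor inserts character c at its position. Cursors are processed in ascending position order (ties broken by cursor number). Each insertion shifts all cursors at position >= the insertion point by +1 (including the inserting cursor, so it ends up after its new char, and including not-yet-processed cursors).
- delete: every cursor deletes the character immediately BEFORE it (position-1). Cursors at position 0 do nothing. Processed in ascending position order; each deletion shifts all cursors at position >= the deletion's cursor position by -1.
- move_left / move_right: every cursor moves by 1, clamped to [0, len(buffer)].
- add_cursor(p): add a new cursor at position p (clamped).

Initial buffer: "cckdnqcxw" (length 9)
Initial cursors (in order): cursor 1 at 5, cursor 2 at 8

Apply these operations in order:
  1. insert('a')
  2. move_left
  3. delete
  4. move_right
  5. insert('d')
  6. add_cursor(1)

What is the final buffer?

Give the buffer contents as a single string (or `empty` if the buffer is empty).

Answer: cckdadqcadw

Derivation:
After op 1 (insert('a')): buffer="cckdnaqcxaw" (len 11), cursors c1@6 c2@10, authorship .....1...2.
After op 2 (move_left): buffer="cckdnaqcxaw" (len 11), cursors c1@5 c2@9, authorship .....1...2.
After op 3 (delete): buffer="cckdaqcaw" (len 9), cursors c1@4 c2@7, authorship ....1..2.
After op 4 (move_right): buffer="cckdaqcaw" (len 9), cursors c1@5 c2@8, authorship ....1..2.
After op 5 (insert('d')): buffer="cckdadqcadw" (len 11), cursors c1@6 c2@10, authorship ....11..22.
After op 6 (add_cursor(1)): buffer="cckdadqcadw" (len 11), cursors c3@1 c1@6 c2@10, authorship ....11..22.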